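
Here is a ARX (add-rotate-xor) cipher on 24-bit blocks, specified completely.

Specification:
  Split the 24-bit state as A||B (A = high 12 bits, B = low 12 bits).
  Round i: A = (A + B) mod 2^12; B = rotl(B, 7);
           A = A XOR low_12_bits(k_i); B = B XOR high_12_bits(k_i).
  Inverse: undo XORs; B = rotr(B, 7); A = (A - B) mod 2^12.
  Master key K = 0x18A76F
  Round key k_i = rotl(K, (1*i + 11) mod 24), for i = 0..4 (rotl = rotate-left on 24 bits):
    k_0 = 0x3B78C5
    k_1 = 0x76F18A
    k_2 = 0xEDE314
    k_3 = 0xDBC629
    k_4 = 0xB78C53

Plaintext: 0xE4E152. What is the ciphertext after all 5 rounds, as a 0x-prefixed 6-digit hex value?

0x413B59

s_0 = plaintext = 0xE4E152
s_1 = Round(s_0, k_0) = 0x765ABD
s_2 = Round(s_1, k_1) = 0x3A89BA
s_3 = Round(s_2, k_2) = 0xE76393
s_4 = Round(s_3, k_3) = 0x420420
s_5 = Round(s_4, k_4) = 0x413B59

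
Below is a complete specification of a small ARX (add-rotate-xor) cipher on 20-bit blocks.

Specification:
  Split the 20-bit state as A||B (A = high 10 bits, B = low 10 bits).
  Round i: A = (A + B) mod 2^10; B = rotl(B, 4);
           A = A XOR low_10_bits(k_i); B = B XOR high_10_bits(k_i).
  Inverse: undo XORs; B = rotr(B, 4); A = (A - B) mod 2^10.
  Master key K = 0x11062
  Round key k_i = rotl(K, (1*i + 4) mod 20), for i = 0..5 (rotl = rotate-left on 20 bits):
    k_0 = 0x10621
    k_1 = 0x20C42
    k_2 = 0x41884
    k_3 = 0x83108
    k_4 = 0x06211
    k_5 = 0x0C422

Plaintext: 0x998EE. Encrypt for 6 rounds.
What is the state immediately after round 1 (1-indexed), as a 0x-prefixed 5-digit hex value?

0x5D6A2

s_0 = plaintext = 0x998EE
s_1 = Round(s_0, k_0) = 0x5D6A2
s_2 = Round(s_1, k_1) = 0x156A9
s_3 = Round(s_2, k_2) = 0x9EB9C
s_4 = Round(s_3, k_3) = 0xC7BC2
s_5 = Round(s_4, k_4) = 0x3C437
s_6 = Round(s_5, k_5) = 0x42B41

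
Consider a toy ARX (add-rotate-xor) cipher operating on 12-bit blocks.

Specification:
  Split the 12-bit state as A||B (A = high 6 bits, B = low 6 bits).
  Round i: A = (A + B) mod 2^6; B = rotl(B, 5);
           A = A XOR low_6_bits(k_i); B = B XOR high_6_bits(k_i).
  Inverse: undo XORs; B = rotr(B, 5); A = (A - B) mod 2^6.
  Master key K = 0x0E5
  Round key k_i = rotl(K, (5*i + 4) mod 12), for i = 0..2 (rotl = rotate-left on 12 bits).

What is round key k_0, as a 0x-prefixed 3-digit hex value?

K = 0x0E5
k_0 = rotl(K, (5*0+4) mod 12) = rotl(K, 4) = 0xE50

0xE50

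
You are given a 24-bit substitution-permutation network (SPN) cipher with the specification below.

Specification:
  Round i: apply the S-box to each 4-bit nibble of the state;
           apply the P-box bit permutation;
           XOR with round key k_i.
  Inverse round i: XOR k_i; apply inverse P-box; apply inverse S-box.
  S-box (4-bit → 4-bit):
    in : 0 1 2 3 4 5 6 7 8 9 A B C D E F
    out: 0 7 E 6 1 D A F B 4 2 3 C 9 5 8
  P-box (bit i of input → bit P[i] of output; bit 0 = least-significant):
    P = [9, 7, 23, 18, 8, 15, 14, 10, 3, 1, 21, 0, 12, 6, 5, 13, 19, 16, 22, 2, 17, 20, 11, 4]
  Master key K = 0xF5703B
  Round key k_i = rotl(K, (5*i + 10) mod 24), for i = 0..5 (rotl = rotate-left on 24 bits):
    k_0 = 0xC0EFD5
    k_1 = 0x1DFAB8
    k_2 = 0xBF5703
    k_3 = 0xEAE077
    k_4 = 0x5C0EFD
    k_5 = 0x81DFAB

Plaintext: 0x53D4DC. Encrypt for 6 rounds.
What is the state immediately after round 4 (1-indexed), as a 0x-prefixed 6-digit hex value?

s_0 = plaintext = 0x53D4DC
s_1 = Round(s_0, k_0) = 0x07D2CD
s_2 = Round(s_1, k_1) = 0x708CBF
s_3 = Round(s_2, k_2) = 0x89EE52
s_4 = Round(s_3, k_3) = 0x1CB5CF
s_5 = Round(s_4, k_4) = 0x2A52B0
s_6 = Round(s_5, k_5) = 0xB06698

0x1CB5CF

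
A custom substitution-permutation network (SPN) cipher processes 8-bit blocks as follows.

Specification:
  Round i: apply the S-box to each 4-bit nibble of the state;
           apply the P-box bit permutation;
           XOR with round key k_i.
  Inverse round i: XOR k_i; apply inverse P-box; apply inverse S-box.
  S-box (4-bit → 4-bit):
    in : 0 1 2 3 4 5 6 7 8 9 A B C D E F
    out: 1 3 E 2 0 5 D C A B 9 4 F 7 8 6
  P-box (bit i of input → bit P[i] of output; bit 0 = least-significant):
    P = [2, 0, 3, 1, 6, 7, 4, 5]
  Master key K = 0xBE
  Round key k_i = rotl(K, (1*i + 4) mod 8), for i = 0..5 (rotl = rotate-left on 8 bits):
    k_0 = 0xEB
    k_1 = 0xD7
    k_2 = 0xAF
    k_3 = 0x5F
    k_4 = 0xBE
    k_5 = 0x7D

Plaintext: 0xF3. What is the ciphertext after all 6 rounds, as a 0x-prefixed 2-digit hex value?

s_0 = plaintext = 0xF3
s_1 = Round(s_0, k_0) = 0x7A
s_2 = Round(s_1, k_1) = 0xE1
s_3 = Round(s_2, k_2) = 0x8A
s_4 = Round(s_3, k_3) = 0xF9
s_5 = Round(s_4, k_4) = 0x29
s_6 = Round(s_5, k_5) = 0xCA

0xCA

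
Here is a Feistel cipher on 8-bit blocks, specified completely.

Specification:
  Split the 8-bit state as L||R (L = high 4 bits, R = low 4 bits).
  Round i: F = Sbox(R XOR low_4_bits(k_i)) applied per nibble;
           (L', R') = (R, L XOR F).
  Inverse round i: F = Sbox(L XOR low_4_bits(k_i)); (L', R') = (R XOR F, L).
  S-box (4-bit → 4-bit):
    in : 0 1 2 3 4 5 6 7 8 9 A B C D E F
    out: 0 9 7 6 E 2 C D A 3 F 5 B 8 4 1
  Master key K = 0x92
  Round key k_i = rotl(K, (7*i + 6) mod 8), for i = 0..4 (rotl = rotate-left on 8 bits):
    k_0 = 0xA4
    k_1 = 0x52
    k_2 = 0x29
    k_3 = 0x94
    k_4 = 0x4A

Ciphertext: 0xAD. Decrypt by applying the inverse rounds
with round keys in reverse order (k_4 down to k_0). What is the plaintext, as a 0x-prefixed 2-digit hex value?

s_0 = ciphertext = 0xAD
s_1 = InvRound(s_0, k_4) = 0xDA
s_2 = InvRound(s_1, k_3) = 0x9D
s_3 = InvRound(s_2, k_2) = 0xD9
s_4 = InvRound(s_3, k_1) = 0x8D
s_5 = InvRound(s_4, k_0) = 0x68

0x68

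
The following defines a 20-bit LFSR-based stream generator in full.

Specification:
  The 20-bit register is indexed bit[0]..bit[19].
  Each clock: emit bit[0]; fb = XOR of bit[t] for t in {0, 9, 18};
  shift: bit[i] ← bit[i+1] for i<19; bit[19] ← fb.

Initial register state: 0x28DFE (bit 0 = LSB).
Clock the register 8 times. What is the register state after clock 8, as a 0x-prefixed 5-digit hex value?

0xD828D

reg_0 = 0x28DFE
clock 1: out=0, reg = 0x146FF
clock 2: out=1, reg = 0x0A37F
clock 3: out=1, reg = 0x051BF
clock 4: out=1, reg = 0x828DF
clock 5: out=1, reg = 0xC146F
clock 6: out=1, reg = 0x60A37
clock 7: out=1, reg = 0xB051B
clock 8: out=1, reg = 0xD828D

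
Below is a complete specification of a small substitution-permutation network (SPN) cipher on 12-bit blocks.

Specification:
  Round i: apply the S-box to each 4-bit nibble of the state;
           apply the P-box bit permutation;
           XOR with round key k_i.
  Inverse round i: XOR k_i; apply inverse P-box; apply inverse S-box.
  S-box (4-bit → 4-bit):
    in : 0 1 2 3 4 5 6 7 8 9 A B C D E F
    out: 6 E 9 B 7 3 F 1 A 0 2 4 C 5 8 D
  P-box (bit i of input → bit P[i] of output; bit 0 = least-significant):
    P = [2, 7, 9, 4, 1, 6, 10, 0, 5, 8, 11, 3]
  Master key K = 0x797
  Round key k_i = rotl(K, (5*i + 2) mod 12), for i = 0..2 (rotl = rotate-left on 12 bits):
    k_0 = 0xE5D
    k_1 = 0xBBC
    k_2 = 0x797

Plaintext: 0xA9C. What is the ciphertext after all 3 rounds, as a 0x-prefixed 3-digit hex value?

0x235

s_0 = plaintext = 0xA9C
s_1 = Round(s_0, k_0) = 0xD4D
s_2 = Round(s_1, k_1) = 0x5DA
s_3 = Round(s_2, k_2) = 0x235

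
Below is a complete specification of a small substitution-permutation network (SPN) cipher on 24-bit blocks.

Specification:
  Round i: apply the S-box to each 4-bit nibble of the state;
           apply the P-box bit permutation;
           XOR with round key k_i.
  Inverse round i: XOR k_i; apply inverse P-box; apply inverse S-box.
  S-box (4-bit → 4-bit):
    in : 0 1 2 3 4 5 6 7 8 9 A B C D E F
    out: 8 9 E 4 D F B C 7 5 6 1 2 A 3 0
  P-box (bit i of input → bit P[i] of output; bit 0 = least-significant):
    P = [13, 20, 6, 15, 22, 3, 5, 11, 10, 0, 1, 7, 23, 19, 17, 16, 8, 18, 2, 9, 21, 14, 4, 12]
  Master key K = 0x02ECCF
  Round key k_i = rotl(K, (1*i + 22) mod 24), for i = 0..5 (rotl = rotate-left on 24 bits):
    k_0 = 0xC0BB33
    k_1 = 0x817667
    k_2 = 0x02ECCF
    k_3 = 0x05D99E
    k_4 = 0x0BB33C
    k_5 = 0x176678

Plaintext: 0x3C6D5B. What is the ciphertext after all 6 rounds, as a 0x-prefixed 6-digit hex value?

0x844B22

s_0 = plaintext = 0x3C6D5B
s_1 = Round(s_0, k_0) = 0x0D938A
s_2 = Round(s_1, k_1) = 0x57640D
s_3 = Round(s_2, k_2) = 0xBB3259
s_4 = Round(s_3, k_3) = 0x67F075
s_5 = Round(s_4, k_4) = 0x3B49D8
s_6 = Round(s_5, k_5) = 0x844B22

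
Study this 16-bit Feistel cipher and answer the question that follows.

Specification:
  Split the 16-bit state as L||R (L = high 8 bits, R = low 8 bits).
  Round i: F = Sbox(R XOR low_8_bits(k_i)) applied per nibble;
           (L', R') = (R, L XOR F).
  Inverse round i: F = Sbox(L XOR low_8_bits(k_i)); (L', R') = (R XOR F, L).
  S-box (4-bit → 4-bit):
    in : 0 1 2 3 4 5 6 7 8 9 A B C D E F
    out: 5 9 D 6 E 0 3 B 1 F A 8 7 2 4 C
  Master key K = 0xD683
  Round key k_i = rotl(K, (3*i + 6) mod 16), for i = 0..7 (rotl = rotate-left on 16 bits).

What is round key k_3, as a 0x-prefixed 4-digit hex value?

0xEB41

K = 0xD683
k_0 = rotl(K, (3*0+6) mod 16) = rotl(K, 6) = 0xA0F5
k_1 = rotl(K, (3*1+6) mod 16) = rotl(K, 9) = 0x07AD
k_2 = rotl(K, (3*2+6) mod 16) = rotl(K, 12) = 0x3D68
k_3 = rotl(K, (3*3+6) mod 16) = rotl(K, 15) = 0xEB41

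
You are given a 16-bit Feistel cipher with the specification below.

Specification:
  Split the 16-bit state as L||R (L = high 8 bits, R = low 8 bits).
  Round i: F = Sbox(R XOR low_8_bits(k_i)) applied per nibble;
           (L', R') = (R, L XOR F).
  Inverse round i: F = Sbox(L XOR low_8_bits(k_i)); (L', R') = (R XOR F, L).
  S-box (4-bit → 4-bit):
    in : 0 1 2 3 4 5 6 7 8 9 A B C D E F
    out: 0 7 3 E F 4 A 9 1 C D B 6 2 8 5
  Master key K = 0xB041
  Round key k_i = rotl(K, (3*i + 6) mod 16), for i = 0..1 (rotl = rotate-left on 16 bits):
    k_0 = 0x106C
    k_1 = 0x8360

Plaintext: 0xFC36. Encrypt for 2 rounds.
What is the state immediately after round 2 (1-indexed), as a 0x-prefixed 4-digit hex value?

0xB111

s_0 = plaintext = 0xFC36
s_1 = Round(s_0, k_0) = 0x36B1
s_2 = Round(s_1, k_1) = 0xB111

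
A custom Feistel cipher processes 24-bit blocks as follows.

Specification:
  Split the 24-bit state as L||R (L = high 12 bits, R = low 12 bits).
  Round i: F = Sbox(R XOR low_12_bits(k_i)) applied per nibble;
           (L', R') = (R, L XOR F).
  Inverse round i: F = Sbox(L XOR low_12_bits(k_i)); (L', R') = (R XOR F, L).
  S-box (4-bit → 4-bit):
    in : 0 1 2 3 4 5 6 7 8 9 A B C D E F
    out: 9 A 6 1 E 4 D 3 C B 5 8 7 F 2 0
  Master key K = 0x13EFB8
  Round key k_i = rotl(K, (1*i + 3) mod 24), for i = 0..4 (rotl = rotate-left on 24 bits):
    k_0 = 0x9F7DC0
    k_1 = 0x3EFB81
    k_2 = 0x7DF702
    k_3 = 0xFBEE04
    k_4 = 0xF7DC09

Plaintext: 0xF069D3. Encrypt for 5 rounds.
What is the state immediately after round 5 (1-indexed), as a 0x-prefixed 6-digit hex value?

0xFD08DB

s_0 = plaintext = 0xF069D3
s_1 = Round(s_0, k_0) = 0x9D31A7
s_2 = Round(s_1, k_1) = 0x1A7CBE
s_3 = Round(s_2, k_2) = 0xCBE920
s_4 = Round(s_3, k_3) = 0x920FD0
s_5 = Round(s_4, k_4) = 0xFD08DB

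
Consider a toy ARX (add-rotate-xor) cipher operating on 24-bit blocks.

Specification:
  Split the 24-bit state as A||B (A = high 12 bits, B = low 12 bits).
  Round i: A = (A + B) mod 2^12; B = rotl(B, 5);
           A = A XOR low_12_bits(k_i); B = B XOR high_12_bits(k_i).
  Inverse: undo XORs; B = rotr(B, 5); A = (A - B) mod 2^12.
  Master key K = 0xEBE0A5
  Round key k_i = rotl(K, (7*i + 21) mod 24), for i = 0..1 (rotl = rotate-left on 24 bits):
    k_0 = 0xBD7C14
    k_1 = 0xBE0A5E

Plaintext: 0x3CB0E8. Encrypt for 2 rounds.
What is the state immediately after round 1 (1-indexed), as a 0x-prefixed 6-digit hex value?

0x8A76D6

s_0 = plaintext = 0x3CB0E8
s_1 = Round(s_0, k_0) = 0x8A76D6
s_2 = Round(s_1, k_1) = 0x52312D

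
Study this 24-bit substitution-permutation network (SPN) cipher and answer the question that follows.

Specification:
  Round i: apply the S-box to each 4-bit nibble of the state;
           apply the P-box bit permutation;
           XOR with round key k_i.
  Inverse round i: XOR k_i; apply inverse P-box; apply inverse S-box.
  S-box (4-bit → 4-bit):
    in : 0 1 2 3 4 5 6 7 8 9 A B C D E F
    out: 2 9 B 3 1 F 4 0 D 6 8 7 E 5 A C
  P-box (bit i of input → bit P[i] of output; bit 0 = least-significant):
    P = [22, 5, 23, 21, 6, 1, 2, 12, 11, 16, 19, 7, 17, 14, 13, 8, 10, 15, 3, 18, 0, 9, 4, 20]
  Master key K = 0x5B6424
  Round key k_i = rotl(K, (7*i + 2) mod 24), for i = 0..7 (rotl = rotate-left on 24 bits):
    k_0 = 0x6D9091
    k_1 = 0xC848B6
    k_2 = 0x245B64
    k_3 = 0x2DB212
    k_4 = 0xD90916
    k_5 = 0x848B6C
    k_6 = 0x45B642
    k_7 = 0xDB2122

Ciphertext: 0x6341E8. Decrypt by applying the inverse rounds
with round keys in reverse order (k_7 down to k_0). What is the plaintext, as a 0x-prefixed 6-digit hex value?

s_0 = ciphertext = 0x6341E8
s_1 = InvRound(s_0, k_7) = 0xA69F3F
s_2 = InvRound(s_1, k_6) = 0xD683D5
s_3 = InvRound(s_2, k_5) = 0x864173
s_4 = InvRound(s_3, k_4) = 0x1A3BD3
s_5 = InvRound(s_4, k_3) = 0x1E124A
s_6 = InvRound(s_5, k_2) = 0xA62D9E
s_7 = InvRound(s_6, k_1) = 0x785672
s_8 = InvRound(s_7, k_0) = 0x220E30

0x220E30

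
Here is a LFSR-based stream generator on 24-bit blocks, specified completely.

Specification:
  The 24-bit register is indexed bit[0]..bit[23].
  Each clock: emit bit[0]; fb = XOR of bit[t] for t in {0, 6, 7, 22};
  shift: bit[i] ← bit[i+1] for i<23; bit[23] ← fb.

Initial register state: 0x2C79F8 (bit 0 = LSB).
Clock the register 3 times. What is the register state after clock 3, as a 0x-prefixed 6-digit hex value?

0x858F3F

reg_0 = 0x2C79F8
clock 1: out=0, reg = 0x163CFC
clock 2: out=0, reg = 0x0B1E7E
clock 3: out=0, reg = 0x858F3F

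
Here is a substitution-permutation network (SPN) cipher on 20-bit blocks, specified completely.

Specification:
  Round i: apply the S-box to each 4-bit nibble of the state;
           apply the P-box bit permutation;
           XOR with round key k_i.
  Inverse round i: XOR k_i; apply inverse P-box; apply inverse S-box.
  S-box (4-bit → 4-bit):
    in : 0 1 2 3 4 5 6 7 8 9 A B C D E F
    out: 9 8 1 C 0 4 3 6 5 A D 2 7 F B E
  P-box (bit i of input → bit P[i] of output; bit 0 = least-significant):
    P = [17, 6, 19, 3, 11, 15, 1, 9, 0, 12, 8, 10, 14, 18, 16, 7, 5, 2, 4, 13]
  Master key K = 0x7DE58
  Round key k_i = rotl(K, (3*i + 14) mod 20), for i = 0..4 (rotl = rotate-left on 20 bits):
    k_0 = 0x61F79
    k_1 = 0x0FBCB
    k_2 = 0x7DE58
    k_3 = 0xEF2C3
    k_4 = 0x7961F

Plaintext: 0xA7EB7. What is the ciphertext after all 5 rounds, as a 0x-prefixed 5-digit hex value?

0x43F6F

s_0 = plaintext = 0xA7EB7
s_1 = Round(s_0, k_0) = 0xBAB08
s_2 = Round(s_1, k_1) = 0xBA14F
s_3 = Round(s_2, k_2) = 0xE9A94
s_4 = Round(s_3, k_3) = 0xA5566
s_5 = Round(s_4, k_4) = 0x43F6F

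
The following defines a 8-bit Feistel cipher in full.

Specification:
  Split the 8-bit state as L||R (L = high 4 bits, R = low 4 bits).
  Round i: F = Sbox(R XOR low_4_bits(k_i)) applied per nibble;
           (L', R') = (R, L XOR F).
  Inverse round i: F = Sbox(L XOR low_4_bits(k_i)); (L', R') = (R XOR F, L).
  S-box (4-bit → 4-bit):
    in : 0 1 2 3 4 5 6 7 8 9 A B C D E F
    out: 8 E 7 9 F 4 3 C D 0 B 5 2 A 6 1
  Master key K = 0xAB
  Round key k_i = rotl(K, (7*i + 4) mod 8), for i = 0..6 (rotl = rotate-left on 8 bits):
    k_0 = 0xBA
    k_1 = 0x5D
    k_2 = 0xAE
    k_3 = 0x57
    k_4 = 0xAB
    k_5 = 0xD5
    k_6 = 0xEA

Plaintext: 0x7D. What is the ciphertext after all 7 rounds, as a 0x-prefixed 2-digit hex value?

0xB6

s_0 = plaintext = 0x7D
s_1 = Round(s_0, k_0) = 0xDB
s_2 = Round(s_1, k_1) = 0xBE
s_3 = Round(s_2, k_2) = 0xE3
s_4 = Round(s_3, k_3) = 0x31
s_5 = Round(s_4, k_4) = 0x18
s_6 = Round(s_5, k_5) = 0x8B
s_7 = Round(s_6, k_6) = 0xB6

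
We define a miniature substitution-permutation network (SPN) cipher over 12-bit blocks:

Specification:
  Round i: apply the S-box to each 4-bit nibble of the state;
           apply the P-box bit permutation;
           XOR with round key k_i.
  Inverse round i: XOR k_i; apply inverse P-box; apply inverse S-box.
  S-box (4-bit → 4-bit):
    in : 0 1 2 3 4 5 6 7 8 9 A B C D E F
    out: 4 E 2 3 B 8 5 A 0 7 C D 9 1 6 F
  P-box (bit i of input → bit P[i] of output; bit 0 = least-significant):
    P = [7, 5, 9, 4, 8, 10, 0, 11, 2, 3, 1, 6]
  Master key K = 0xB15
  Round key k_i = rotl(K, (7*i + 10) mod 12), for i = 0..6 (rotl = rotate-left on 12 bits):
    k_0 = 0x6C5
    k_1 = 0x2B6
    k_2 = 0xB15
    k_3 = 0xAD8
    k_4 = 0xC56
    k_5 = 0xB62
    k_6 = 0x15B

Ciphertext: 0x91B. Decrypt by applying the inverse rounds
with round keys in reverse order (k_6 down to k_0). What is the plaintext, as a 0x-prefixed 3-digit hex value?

s_0 = ciphertext = 0x91B
s_1 = InvRound(s_0, k_6) = 0x558
s_2 = InvRound(s_1, k_5) = 0xE71
s_3 = InvRound(s_2, k_4) = 0x60E
s_4 = InvRound(s_3, k_3) = 0xB7C
s_5 = InvRound(s_4, k_2) = 0x702
s_6 = InvRound(s_5, k_1) = 0xD34
s_7 = InvRound(s_6, k_0) = 0x5BF

0x5BF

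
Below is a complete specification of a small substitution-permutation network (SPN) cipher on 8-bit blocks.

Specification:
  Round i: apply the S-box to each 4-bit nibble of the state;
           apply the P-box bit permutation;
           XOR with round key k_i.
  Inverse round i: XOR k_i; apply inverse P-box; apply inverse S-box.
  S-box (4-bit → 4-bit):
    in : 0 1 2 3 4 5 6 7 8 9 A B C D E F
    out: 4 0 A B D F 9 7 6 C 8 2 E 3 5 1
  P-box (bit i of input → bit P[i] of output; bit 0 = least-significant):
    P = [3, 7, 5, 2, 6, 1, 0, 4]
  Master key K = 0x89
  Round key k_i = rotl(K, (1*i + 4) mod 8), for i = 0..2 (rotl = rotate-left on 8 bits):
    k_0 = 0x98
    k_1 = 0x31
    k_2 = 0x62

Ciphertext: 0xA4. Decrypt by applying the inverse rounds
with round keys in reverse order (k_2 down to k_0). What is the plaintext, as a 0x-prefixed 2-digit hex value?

0xF8

s_0 = ciphertext = 0xA4
s_1 = InvRound(s_0, k_2) = 0xD2
s_2 = InvRound(s_1, k_1) = 0x78
s_3 = InvRound(s_2, k_0) = 0xF8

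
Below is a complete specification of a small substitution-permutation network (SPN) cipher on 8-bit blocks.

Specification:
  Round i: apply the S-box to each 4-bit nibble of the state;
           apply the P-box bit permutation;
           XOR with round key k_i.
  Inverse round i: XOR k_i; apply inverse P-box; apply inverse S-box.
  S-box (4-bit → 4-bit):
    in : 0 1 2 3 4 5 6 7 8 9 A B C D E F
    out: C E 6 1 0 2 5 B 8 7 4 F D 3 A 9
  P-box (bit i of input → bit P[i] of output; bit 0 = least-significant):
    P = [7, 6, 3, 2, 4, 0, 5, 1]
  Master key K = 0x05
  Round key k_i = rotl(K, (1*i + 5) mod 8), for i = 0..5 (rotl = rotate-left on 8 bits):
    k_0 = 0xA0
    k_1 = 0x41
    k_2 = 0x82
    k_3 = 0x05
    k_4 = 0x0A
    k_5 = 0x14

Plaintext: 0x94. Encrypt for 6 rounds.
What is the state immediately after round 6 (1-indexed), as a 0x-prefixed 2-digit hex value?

s_0 = plaintext = 0x94
s_1 = Round(s_0, k_0) = 0x91
s_2 = Round(s_1, k_1) = 0x3C
s_3 = Round(s_2, k_2) = 0x1E
s_4 = Round(s_3, k_3) = 0x62
s_5 = Round(s_4, k_4) = 0x72
s_6 = Round(s_5, k_5) = 0x4F

0x4F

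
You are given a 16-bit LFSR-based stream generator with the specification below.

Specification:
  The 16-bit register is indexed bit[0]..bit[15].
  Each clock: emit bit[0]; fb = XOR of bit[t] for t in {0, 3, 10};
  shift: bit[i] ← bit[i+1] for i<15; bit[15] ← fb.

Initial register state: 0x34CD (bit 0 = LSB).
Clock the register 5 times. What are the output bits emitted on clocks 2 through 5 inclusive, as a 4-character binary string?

reg_0 = 0x34CD
clock 1: out=1, reg = 0x9A66
clock 2: out=0, reg = 0x4D33
clock 3: out=1, reg = 0x2699
clock 4: out=1, reg = 0x934C
clock 5: out=0, reg = 0xC9A6

0110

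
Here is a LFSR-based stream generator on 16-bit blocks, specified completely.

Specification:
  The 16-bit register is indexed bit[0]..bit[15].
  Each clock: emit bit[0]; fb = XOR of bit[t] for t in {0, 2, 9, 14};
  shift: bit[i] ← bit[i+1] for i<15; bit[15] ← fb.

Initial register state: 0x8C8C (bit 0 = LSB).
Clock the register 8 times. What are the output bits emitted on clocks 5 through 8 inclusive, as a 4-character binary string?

reg_0 = 0x8C8C
clock 1: out=0, reg = 0xC646
clock 2: out=0, reg = 0xE323
clock 3: out=1, reg = 0xF191
clock 4: out=1, reg = 0x78C8
clock 5: out=0, reg = 0xBC64
clock 6: out=0, reg = 0xDE32
clock 7: out=0, reg = 0x6F19
clock 8: out=1, reg = 0xB78C

0001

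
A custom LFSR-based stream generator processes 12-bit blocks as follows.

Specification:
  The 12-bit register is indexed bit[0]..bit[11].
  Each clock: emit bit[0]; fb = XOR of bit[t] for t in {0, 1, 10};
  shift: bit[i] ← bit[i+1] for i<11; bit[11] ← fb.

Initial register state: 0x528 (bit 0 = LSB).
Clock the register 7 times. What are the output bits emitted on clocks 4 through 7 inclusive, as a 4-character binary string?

1010

reg_0 = 0x528
clock 1: out=0, reg = 0xA94
clock 2: out=0, reg = 0x54A
clock 3: out=0, reg = 0x2A5
clock 4: out=1, reg = 0x952
clock 5: out=0, reg = 0xCA9
clock 6: out=1, reg = 0x654
clock 7: out=0, reg = 0xB2A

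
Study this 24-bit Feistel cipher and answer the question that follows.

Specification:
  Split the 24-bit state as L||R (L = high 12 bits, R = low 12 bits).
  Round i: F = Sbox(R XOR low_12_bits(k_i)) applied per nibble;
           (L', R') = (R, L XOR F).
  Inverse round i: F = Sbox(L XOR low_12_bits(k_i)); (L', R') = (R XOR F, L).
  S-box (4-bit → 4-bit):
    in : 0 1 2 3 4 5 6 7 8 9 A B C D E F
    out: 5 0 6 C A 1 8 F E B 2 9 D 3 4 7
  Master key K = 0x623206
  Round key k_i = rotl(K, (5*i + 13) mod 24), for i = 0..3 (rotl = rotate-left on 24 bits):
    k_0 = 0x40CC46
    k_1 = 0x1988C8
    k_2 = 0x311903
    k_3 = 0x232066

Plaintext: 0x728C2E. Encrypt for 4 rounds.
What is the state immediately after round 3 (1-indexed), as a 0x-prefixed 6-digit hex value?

s_0 = plaintext = 0x728C2E
s_1 = Round(s_0, k_0) = 0xC2E2A6
s_2 = Round(s_1, k_1) = 0x2A6EAA
s_3 = Round(s_2, k_2) = 0xEAAD8D
s_4 = Round(s_3, k_3) = 0xD8DDE3

0xEAAD8D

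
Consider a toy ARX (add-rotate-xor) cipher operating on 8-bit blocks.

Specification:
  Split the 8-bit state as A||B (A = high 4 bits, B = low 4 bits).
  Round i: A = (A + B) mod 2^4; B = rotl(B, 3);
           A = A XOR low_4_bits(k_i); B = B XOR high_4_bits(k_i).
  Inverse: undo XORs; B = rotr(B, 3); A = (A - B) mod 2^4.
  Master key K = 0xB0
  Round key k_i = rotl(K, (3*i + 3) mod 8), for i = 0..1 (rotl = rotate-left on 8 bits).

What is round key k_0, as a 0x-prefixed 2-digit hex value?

K = 0xB0
k_0 = rotl(K, (3*0+3) mod 8) = rotl(K, 3) = 0x85

0x85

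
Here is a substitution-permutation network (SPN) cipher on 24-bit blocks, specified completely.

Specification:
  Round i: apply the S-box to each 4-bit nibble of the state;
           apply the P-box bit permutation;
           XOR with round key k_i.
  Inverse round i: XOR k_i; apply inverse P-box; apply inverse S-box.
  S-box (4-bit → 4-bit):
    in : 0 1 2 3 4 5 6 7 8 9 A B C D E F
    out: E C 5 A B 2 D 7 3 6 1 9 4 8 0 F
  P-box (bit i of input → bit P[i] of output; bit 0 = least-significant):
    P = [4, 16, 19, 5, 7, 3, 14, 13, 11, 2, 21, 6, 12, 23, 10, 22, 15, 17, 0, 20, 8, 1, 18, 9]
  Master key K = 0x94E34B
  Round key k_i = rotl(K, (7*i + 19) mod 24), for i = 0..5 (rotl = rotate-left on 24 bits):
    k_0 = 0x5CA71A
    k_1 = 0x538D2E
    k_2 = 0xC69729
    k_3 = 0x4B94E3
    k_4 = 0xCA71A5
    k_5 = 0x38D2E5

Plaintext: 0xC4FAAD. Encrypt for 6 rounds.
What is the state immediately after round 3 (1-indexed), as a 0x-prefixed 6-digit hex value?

0xD8EBE7

s_0 = plaintext = 0xC4FAAD
s_1 = Round(s_0, k_0) = 0x8A3BBA
s_2 = Round(s_1, k_1) = 0x9324FC
s_3 = Round(s_2, k_2) = 0xD8EBE7
s_4 = Round(s_3, k_3) = 0x401EB3
s_5 = Round(s_4, k_4) = 0x995606
s_6 = Round(s_5, k_5) = 0x96BA9E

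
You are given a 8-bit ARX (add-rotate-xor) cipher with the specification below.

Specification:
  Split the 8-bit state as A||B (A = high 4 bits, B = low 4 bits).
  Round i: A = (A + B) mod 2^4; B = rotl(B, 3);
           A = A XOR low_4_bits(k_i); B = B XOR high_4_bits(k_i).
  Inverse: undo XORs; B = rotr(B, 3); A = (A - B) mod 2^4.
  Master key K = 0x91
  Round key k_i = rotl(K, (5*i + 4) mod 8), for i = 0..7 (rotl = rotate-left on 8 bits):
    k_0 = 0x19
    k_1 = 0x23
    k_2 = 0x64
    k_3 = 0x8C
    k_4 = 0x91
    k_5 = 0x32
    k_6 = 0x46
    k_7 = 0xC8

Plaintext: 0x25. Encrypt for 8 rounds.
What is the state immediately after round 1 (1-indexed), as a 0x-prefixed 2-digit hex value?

0xEB

s_0 = plaintext = 0x25
s_1 = Round(s_0, k_0) = 0xEB
s_2 = Round(s_1, k_1) = 0xAF
s_3 = Round(s_2, k_2) = 0xD9
s_4 = Round(s_3, k_3) = 0xA4
s_5 = Round(s_4, k_4) = 0xFB
s_6 = Round(s_5, k_5) = 0x8E
s_7 = Round(s_6, k_6) = 0x03
s_8 = Round(s_7, k_7) = 0xB5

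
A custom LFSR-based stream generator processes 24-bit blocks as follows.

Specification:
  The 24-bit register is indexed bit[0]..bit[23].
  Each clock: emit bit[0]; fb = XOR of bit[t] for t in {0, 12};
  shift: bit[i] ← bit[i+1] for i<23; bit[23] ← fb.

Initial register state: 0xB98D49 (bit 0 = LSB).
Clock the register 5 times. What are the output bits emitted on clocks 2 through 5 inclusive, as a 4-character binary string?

reg_0 = 0xB98D49
clock 1: out=1, reg = 0xDCC6A4
clock 2: out=0, reg = 0x6E6352
clock 3: out=0, reg = 0x3731A9
clock 4: out=1, reg = 0x1B98D4
clock 5: out=0, reg = 0x8DCC6A

0010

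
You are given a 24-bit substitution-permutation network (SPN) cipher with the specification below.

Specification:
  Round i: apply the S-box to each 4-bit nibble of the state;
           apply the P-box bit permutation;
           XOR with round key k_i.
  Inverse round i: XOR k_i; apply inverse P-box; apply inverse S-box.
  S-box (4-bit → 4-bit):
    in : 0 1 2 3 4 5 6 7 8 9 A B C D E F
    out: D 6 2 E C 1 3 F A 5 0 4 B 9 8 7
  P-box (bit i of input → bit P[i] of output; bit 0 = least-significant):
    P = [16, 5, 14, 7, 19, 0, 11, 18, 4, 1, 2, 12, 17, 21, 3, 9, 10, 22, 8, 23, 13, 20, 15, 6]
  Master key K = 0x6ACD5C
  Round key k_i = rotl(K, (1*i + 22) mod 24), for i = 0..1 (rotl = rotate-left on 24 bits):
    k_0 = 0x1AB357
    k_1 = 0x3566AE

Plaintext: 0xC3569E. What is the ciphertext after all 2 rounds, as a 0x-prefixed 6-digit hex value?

0xA243E7

s_0 = plaintext = 0xC3569E
s_1 = Round(s_0, k_0) = 0xC09A85
s_2 = Round(s_1, k_1) = 0xA243E7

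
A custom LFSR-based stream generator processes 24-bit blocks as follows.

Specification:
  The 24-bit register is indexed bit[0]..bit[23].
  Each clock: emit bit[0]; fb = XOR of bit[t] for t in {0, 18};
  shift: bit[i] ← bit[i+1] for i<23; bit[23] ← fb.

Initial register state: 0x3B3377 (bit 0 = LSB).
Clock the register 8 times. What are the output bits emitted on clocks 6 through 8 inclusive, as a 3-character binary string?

reg_0 = 0x3B3377
clock 1: out=1, reg = 0x9D99BB
clock 2: out=1, reg = 0x4ECCDD
clock 3: out=1, reg = 0x27666E
clock 4: out=0, reg = 0x93B337
clock 5: out=1, reg = 0xC9D99B
clock 6: out=1, reg = 0xE4ECCD
clock 7: out=1, reg = 0x727666
clock 8: out=0, reg = 0x393B33

110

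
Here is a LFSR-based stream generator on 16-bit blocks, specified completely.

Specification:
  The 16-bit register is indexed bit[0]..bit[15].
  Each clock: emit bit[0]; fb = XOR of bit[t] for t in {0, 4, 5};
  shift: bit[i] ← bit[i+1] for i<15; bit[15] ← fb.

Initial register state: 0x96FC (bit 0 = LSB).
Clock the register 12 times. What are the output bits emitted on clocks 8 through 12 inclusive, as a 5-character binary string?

10110

reg_0 = 0x96FC
clock 1: out=0, reg = 0x4B7E
clock 2: out=0, reg = 0x25BF
clock 3: out=1, reg = 0x92DF
clock 4: out=1, reg = 0x496F
clock 5: out=1, reg = 0x24B7
clock 6: out=1, reg = 0x925B
clock 7: out=1, reg = 0x492D
clock 8: out=1, reg = 0x2496
clock 9: out=0, reg = 0x924B
clock 10: out=1, reg = 0xC925
clock 11: out=1, reg = 0x6492
clock 12: out=0, reg = 0xB249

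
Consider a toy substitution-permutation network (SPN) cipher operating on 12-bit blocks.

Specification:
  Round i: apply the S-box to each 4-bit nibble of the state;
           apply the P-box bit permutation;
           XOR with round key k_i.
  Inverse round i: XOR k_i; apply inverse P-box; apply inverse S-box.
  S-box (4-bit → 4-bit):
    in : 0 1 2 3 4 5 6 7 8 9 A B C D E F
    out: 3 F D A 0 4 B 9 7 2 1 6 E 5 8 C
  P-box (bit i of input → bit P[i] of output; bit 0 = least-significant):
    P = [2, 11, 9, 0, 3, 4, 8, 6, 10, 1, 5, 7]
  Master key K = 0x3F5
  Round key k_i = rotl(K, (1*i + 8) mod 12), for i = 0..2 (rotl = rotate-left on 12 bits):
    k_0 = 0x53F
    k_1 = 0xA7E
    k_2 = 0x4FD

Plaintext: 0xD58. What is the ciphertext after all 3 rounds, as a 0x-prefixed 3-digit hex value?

s_0 = plaintext = 0xD58
s_1 = Round(s_0, k_0) = 0xA1B
s_2 = Round(s_1, k_1) = 0x526
s_3 = Round(s_2, k_2) = 0xD90

0xD90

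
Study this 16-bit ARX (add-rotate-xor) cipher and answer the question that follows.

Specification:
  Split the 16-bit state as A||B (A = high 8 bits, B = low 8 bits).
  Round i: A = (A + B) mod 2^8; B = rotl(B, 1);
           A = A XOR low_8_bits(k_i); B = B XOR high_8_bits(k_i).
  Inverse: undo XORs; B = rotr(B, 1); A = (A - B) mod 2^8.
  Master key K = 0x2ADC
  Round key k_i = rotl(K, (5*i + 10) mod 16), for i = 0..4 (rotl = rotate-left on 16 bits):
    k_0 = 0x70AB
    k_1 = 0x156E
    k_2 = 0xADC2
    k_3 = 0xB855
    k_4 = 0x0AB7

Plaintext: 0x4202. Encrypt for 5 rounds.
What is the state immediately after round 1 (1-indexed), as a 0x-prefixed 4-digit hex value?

s_0 = plaintext = 0x4202
s_1 = Round(s_0, k_0) = 0xEF74
s_2 = Round(s_1, k_1) = 0x0DFD
s_3 = Round(s_2, k_2) = 0xC856
s_4 = Round(s_3, k_3) = 0x4B14
s_5 = Round(s_4, k_4) = 0xE822

0xEF74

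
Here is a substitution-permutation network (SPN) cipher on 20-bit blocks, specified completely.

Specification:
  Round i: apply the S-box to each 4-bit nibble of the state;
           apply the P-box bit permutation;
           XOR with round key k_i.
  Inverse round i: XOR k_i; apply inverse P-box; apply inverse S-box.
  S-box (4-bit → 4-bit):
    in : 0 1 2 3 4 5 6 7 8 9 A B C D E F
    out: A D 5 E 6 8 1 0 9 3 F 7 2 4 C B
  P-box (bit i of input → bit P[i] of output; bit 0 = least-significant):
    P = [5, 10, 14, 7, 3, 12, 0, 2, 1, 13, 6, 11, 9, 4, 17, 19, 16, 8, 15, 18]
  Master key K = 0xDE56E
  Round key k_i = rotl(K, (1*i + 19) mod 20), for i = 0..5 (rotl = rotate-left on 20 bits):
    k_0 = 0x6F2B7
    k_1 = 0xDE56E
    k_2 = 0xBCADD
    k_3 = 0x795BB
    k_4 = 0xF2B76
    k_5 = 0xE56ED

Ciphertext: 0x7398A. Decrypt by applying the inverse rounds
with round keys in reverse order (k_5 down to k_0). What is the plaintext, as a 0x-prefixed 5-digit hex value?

s_0 = ciphertext = 0x7398A
s_1 = InvRound(s_0, k_5) = 0x98AEB
s_2 = InvRound(s_1, k_4) = 0x34C15
s_3 = InvRound(s_2, k_3) = 0x378F1
s_4 = InvRound(s_3, k_2) = 0xD8CF6
s_5 = InvRound(s_4, k_1) = 0xCC06E
s_6 = InvRound(s_5, k_0) = 0x7A4B5

0x7A4B5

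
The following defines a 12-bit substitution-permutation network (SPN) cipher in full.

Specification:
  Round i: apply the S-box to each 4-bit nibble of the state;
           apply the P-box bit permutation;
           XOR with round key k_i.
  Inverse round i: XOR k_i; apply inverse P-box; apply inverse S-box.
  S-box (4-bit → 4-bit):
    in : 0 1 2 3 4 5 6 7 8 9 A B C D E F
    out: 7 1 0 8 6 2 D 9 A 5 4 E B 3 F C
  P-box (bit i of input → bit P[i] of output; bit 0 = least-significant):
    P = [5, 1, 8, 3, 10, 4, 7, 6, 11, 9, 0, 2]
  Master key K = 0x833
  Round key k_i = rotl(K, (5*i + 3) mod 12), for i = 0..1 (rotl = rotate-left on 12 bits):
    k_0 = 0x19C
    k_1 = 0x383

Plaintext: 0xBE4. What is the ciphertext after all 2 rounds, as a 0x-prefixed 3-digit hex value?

s_0 = plaintext = 0xBE4
s_1 = Round(s_0, k_0) = 0x64B
s_2 = Round(s_1, k_1) = 0xA1C

0xA1C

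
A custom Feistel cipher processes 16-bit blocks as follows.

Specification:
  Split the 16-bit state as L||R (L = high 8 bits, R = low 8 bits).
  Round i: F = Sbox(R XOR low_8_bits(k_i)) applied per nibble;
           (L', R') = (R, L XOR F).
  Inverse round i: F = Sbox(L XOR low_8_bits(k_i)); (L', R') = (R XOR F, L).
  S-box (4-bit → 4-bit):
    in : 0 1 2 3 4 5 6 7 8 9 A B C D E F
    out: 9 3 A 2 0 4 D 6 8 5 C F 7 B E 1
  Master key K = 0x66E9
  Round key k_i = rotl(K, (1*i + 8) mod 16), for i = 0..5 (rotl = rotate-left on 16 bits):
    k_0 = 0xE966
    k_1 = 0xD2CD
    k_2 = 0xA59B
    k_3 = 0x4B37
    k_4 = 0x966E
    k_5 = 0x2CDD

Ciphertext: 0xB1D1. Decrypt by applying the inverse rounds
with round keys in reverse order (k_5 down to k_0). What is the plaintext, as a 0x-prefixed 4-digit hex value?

0xE975

s_0 = ciphertext = 0xB1D1
s_1 = InvRound(s_0, k_5) = 0x06B1
s_2 = InvRound(s_1, k_4) = 0x6906
s_3 = InvRound(s_2, k_3) = 0x4869
s_4 = InvRound(s_3, k_2) = 0xDB48
s_5 = InvRound(s_4, k_1) = 0x75DB
s_6 = InvRound(s_5, k_0) = 0xE975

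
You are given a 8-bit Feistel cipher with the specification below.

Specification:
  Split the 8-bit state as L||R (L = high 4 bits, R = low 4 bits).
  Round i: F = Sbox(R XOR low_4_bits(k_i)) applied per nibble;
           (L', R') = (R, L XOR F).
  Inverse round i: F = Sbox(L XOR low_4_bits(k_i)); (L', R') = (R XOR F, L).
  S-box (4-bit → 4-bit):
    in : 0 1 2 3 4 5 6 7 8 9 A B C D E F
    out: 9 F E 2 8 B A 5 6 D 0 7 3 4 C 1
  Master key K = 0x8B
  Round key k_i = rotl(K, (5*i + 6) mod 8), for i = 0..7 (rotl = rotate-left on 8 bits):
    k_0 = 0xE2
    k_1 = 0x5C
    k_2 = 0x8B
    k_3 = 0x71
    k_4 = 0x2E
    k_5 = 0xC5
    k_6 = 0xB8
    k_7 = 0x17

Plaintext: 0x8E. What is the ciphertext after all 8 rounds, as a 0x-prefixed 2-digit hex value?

0x68

s_0 = plaintext = 0x8E
s_1 = Round(s_0, k_0) = 0xEB
s_2 = Round(s_1, k_1) = 0xBB
s_3 = Round(s_2, k_2) = 0xB2
s_4 = Round(s_3, k_3) = 0x29
s_5 = Round(s_4, k_4) = 0x97
s_6 = Round(s_5, k_5) = 0x77
s_7 = Round(s_6, k_6) = 0x76
s_8 = Round(s_7, k_7) = 0x68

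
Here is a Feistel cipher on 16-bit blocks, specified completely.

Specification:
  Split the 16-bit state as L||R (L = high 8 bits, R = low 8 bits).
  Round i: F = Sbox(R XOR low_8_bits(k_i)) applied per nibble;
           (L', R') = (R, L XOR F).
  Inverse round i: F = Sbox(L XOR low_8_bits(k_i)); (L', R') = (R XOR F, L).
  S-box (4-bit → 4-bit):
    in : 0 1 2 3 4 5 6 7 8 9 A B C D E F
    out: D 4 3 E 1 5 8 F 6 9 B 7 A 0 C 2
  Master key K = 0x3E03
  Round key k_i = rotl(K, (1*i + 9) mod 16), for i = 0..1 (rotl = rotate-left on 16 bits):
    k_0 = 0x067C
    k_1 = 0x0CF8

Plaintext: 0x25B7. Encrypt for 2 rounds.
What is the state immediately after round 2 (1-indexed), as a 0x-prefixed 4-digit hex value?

s_0 = plaintext = 0x25B7
s_1 = Round(s_0, k_0) = 0xB782
s_2 = Round(s_1, k_1) = 0x824C

0x824C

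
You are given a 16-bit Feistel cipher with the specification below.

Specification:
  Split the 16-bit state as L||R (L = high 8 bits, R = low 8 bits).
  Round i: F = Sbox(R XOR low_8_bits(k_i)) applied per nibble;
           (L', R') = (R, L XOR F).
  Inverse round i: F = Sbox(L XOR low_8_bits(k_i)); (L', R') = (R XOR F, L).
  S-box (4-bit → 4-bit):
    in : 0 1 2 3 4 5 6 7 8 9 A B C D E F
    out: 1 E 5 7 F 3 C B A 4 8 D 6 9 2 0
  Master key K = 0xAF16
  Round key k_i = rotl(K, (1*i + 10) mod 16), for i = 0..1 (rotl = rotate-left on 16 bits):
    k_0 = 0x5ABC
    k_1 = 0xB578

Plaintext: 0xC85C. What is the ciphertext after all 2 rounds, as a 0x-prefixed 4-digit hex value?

s_0 = plaintext = 0xC85C
s_1 = Round(s_0, k_0) = 0x5CE9
s_2 = Round(s_1, k_1) = 0xE912

0xE912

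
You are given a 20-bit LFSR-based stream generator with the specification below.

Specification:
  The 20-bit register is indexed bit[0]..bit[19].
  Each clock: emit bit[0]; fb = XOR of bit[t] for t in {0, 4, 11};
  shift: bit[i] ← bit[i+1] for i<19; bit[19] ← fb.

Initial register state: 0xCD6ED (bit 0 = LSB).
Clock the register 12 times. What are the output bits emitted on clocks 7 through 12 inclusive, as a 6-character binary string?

110110

reg_0 = 0xCD6ED
clock 1: out=1, reg = 0xE6B76
clock 2: out=0, reg = 0x735BB
clock 3: out=1, reg = 0x39ADD
clock 4: out=1, reg = 0x9CD6E
clock 5: out=0, reg = 0xCE6B7
clock 6: out=1, reg = 0x6735B
clock 7: out=1, reg = 0x339AD
clock 8: out=1, reg = 0x19CD6
clock 9: out=0, reg = 0x0CE6B
clock 10: out=1, reg = 0x06735
clock 11: out=1, reg = 0x0339A
clock 12: out=0, reg = 0x819CD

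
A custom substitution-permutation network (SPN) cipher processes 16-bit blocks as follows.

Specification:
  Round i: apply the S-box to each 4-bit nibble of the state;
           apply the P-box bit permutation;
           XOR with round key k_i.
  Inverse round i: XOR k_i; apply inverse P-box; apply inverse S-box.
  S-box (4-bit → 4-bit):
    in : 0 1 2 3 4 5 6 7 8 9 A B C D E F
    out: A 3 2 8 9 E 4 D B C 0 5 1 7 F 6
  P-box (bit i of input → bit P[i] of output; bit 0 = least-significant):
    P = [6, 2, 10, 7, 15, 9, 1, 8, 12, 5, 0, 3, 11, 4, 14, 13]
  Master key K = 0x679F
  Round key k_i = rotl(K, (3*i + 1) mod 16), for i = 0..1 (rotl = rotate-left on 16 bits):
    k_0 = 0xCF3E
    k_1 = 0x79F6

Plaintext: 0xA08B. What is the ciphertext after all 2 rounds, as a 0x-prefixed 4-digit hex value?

0x46DC

s_0 = plaintext = 0xA08B
s_1 = Round(s_0, k_0) = 0x4856
s_2 = Round(s_1, k_1) = 0x46DC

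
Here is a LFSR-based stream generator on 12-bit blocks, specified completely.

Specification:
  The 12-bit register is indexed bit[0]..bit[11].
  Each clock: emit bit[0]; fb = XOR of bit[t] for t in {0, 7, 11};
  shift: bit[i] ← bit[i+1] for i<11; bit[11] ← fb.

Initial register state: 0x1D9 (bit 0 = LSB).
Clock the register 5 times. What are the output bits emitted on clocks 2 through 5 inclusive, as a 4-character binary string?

0011

reg_0 = 0x1D9
clock 1: out=1, reg = 0x0EC
clock 2: out=0, reg = 0x876
clock 3: out=0, reg = 0xC3B
clock 4: out=1, reg = 0x61D
clock 5: out=1, reg = 0xB0E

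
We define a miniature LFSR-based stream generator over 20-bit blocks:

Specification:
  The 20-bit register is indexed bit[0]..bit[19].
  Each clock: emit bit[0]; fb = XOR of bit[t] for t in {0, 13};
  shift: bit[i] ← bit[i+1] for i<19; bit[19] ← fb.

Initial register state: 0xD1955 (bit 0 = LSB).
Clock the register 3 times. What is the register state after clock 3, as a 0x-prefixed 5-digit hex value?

reg_0 = 0xD1955
clock 1: out=1, reg = 0xE8CAA
clock 2: out=0, reg = 0x74655
clock 3: out=1, reg = 0xBA32A

0xBA32A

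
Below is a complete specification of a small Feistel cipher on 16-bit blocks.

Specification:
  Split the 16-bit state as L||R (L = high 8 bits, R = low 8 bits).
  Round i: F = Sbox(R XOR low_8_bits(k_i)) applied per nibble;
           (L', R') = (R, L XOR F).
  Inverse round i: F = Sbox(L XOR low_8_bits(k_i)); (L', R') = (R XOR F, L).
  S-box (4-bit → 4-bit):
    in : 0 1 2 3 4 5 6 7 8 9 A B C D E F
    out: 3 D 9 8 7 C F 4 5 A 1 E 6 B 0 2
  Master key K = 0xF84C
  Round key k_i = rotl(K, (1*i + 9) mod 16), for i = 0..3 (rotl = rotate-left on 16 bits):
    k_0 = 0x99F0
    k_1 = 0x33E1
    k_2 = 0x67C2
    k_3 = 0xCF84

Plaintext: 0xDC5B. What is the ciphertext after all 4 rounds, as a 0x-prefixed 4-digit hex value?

s_0 = plaintext = 0xDC5B
s_1 = Round(s_0, k_0) = 0x5BC2
s_2 = Round(s_1, k_1) = 0xC2C3
s_3 = Round(s_2, k_2) = 0xC3FF
s_4 = Round(s_3, k_3) = 0xFF8D

0xFF8D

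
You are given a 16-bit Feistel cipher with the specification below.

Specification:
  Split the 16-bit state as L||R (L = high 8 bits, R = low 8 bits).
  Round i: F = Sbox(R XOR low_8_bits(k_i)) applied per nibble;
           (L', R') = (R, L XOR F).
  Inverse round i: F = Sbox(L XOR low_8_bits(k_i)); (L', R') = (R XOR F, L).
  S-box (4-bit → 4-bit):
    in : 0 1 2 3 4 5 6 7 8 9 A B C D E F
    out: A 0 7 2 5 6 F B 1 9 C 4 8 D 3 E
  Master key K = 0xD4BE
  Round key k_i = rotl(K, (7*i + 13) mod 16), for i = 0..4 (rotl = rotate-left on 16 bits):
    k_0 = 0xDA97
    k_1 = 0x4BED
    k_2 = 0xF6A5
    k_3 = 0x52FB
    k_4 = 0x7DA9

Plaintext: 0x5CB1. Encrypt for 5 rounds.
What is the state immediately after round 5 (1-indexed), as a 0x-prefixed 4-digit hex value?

0x6031

s_0 = plaintext = 0x5CB1
s_1 = Round(s_0, k_0) = 0xB123
s_2 = Round(s_1, k_1) = 0x2332
s_3 = Round(s_2, k_2) = 0x32B8
s_4 = Round(s_3, k_3) = 0xB860
s_5 = Round(s_4, k_4) = 0x6031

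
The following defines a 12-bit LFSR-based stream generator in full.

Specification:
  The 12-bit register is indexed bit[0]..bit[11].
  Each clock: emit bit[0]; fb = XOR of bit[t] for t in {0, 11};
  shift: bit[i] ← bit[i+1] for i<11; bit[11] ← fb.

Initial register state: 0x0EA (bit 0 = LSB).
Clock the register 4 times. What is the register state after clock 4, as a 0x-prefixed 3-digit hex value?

0x60E

reg_0 = 0x0EA
clock 1: out=0, reg = 0x075
clock 2: out=1, reg = 0x83A
clock 3: out=0, reg = 0xC1D
clock 4: out=1, reg = 0x60E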